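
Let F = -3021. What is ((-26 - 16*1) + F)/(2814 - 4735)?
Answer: 3063/1921 ≈ 1.5945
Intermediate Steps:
((-26 - 16*1) + F)/(2814 - 4735) = ((-26 - 16*1) - 3021)/(2814 - 4735) = ((-26 - 16) - 3021)/(-1921) = (-42 - 3021)*(-1/1921) = -3063*(-1/1921) = 3063/1921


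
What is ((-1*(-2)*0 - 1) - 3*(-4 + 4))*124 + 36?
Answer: -88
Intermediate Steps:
((-1*(-2)*0 - 1) - 3*(-4 + 4))*124 + 36 = ((2*0 - 1) - 3*0)*124 + 36 = ((0 - 1) + 0)*124 + 36 = (-1 + 0)*124 + 36 = -1*124 + 36 = -124 + 36 = -88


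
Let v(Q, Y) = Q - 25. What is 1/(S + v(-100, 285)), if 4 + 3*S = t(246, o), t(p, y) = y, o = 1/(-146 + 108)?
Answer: -38/4801 ≈ -0.0079150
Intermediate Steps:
o = -1/38 (o = 1/(-38) = -1/38 ≈ -0.026316)
S = -51/38 (S = -4/3 + (⅓)*(-1/38) = -4/3 - 1/114 = -51/38 ≈ -1.3421)
v(Q, Y) = -25 + Q
1/(S + v(-100, 285)) = 1/(-51/38 + (-25 - 100)) = 1/(-51/38 - 125) = 1/(-4801/38) = -38/4801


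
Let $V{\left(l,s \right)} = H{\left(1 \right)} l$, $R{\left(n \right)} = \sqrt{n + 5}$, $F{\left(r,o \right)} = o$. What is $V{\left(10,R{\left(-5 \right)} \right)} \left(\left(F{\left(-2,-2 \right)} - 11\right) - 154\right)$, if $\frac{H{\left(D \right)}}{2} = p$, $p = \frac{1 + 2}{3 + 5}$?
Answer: $- \frac{2505}{2} \approx -1252.5$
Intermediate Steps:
$p = \frac{3}{8} \approx 0.375$
$H{\left(D \right)} = \frac{3}{4}$ ($H{\left(D \right)} = 2 \cdot \frac{3}{8} = \frac{3}{4}$)
$R{\left(n \right)} = \sqrt{5 + n}$
$V{\left(l,s \right)} = \frac{3 l}{4}$
$V{\left(10,R{\left(-5 \right)} \right)} \left(\left(F{\left(-2,-2 \right)} - 11\right) - 154\right) = \frac{3}{4} \cdot 10 \left(\left(-2 - 11\right) - 154\right) = \frac{15 \left(\left(-2 - 11\right) - 154\right)}{2} = \frac{15 \left(-13 - 154\right)}{2} = \frac{15}{2} \left(-167\right) = - \frac{2505}{2}$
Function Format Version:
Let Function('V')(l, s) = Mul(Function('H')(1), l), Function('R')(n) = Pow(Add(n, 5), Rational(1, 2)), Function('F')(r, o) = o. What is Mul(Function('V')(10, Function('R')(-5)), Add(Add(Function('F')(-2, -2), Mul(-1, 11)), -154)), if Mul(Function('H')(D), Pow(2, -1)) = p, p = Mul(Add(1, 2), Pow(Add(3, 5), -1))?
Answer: Rational(-2505, 2) ≈ -1252.5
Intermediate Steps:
p = Rational(3, 8) (p = Mul(3, Pow(8, -1)) = Mul(3, Rational(1, 8)) = Rational(3, 8) ≈ 0.37500)
Function('H')(D) = Rational(3, 4) (Function('H')(D) = Mul(2, Rational(3, 8)) = Rational(3, 4))
Function('R')(n) = Pow(Add(5, n), Rational(1, 2))
Function('V')(l, s) = Mul(Rational(3, 4), l)
Mul(Function('V')(10, Function('R')(-5)), Add(Add(Function('F')(-2, -2), Mul(-1, 11)), -154)) = Mul(Mul(Rational(3, 4), 10), Add(Add(-2, Mul(-1, 11)), -154)) = Mul(Rational(15, 2), Add(Add(-2, -11), -154)) = Mul(Rational(15, 2), Add(-13, -154)) = Mul(Rational(15, 2), -167) = Rational(-2505, 2)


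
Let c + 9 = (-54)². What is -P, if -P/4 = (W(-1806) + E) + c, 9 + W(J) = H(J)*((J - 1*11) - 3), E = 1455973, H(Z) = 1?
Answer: 5828204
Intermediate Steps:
W(J) = -23 + J (W(J) = -9 + 1*((J - 1*11) - 3) = -9 + 1*((J - 11) - 3) = -9 + 1*((-11 + J) - 3) = -9 + 1*(-14 + J) = -9 + (-14 + J) = -23 + J)
c = 2907 (c = -9 + (-54)² = -9 + 2916 = 2907)
P = -5828204 (P = -4*(((-23 - 1806) + 1455973) + 2907) = -4*((-1829 + 1455973) + 2907) = -4*(1454144 + 2907) = -4*1457051 = -5828204)
-P = -1*(-5828204) = 5828204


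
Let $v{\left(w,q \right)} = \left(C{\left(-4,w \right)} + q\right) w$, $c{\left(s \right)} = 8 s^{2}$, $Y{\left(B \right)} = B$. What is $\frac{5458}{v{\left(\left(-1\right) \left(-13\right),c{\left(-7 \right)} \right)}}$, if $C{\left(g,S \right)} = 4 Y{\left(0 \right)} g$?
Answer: $\frac{2729}{2548} \approx 1.071$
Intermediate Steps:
$C{\left(g,S \right)} = 0$ ($C{\left(g,S \right)} = 4 \cdot 0 g = 0 g = 0$)
$v{\left(w,q \right)} = q w$ ($v{\left(w,q \right)} = \left(0 + q\right) w = q w$)
$\frac{5458}{v{\left(\left(-1\right) \left(-13\right),c{\left(-7 \right)} \right)}} = \frac{5458}{8 \left(-7\right)^{2} \left(\left(-1\right) \left(-13\right)\right)} = \frac{5458}{8 \cdot 49 \cdot 13} = \frac{5458}{392 \cdot 13} = \frac{5458}{5096} = 5458 \cdot \frac{1}{5096} = \frac{2729}{2548}$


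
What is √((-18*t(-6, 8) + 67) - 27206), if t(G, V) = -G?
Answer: I*√27247 ≈ 165.07*I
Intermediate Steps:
√((-18*t(-6, 8) + 67) - 27206) = √((-(-18)*(-6) + 67) - 27206) = √((-18*6 + 67) - 27206) = √((-108 + 67) - 27206) = √(-41 - 27206) = √(-27247) = I*√27247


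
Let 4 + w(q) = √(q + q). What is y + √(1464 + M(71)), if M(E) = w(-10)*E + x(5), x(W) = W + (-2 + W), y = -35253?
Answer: -35253 + √(1188 + 142*I*√5) ≈ -35218.0 + 4.5662*I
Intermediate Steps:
w(q) = -4 + √2*√q (w(q) = -4 + √(q + q) = -4 + √(2*q) = -4 + √2*√q)
x(W) = -2 + 2*W
M(E) = 8 + E*(-4 + 2*I*√5) (M(E) = (-4 + √2*√(-10))*E + (-2 + 2*5) = (-4 + √2*(I*√10))*E + (-2 + 10) = (-4 + 2*I*√5)*E + 8 = E*(-4 + 2*I*√5) + 8 = 8 + E*(-4 + 2*I*√5))
y + √(1464 + M(71)) = -35253 + √(1464 + (8 - 2*71*(2 - I*√5))) = -35253 + √(1464 + (8 + (-284 + 142*I*√5))) = -35253 + √(1464 + (-276 + 142*I*√5)) = -35253 + √(1188 + 142*I*√5)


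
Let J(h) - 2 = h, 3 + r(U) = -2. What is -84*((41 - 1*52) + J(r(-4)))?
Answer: 1176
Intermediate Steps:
r(U) = -5 (r(U) = -3 - 2 = -5)
J(h) = 2 + h
-84*((41 - 1*52) + J(r(-4))) = -84*((41 - 1*52) + (2 - 5)) = -84*((41 - 52) - 3) = -84*(-11 - 3) = -84*(-14) = 1176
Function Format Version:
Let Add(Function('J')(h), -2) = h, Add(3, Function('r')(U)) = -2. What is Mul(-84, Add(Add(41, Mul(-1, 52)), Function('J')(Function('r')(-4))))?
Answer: 1176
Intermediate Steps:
Function('r')(U) = -5 (Function('r')(U) = Add(-3, -2) = -5)
Function('J')(h) = Add(2, h)
Mul(-84, Add(Add(41, Mul(-1, 52)), Function('J')(Function('r')(-4)))) = Mul(-84, Add(Add(41, Mul(-1, 52)), Add(2, -5))) = Mul(-84, Add(Add(41, -52), -3)) = Mul(-84, Add(-11, -3)) = Mul(-84, -14) = 1176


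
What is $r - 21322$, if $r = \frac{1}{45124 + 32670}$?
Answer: $- \frac{1658723667}{77794} \approx -21322.0$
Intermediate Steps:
$r = \frac{1}{77794} \approx 1.2854 \cdot 10^{-5}$
$r - 21322 = \frac{1}{77794} - 21322 = - \frac{1658723667}{77794}$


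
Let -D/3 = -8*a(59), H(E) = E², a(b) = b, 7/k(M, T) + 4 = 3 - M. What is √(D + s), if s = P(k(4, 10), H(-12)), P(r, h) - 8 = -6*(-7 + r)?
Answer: 2*√9215/5 ≈ 38.398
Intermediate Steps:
k(M, T) = 7/(-1 - M) (k(M, T) = 7/(-4 + (3 - M)) = 7/(-1 - M))
P(r, h) = 50 - 6*r (P(r, h) = 8 - 6*(-7 + r) = 8 + (42 - 6*r) = 50 - 6*r)
s = 292/5 (s = 50 - (-42)/(1 + 4) = 50 - (-42)/5 = 50 - 6*(-7/5) = 50 + 42/5 = 292/5 ≈ 58.400)
D = 1416 (D = -(-24)*59 = -3*(-472) = 1416)
√(D + s) = √(1416 + 292/5) = √(7372/5) = 2*√9215/5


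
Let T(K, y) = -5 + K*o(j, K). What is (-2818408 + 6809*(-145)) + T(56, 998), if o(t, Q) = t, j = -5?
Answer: -3805998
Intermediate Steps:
T(K, y) = -5 - 5*K (T(K, y) = -5 + K*(-5) = -5 - 5*K)
(-2818408 + 6809*(-145)) + T(56, 998) = (-2818408 + 6809*(-145)) + (-5 - 5*56) = (-2818408 - 987305) + (-5 - 280) = -3805713 - 285 = -3805998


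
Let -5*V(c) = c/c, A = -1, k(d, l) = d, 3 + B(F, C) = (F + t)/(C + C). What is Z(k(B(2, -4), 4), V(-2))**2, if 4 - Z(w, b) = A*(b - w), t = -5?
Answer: 66049/1600 ≈ 41.281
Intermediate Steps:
B(F, C) = -3 + (-5 + F)/(2*C) (B(F, C) = -3 + (F - 5)/(C + C) = -3 + (-5 + F)/((2*C)) = -3 + (-5 + F)*(1/(2*C)) = -3 + (-5 + F)/(2*C))
V(c) = -1/5 (V(c) = -c/(5*c) = -1/5*1 = -1/5)
Z(w, b) = 4 + b - w (Z(w, b) = 4 - (-1)*(b - w) = 4 - (w - b) = 4 + (b - w) = 4 + b - w)
Z(k(B(2, -4), 4), V(-2))**2 = (4 - 1/5 - (-5 + 2 - 6*(-4))/(2*(-4)))**2 = (4 - 1/5 - (-1)*(-5 + 2 + 24)/(2*4))**2 = (4 - 1/5 - (-1)*21/(2*4))**2 = (4 - 1/5 - 1*(-21/8))**2 = (4 - 1/5 + 21/8)**2 = (257/40)**2 = 66049/1600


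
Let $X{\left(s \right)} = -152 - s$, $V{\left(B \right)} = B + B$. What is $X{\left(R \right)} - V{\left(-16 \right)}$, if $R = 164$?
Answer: $-284$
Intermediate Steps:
$V{\left(B \right)} = 2 B$
$X{\left(R \right)} - V{\left(-16 \right)} = \left(-152 - 164\right) - 2 \left(-16\right) = \left(-152 - 164\right) - -32 = -316 + 32 = -284$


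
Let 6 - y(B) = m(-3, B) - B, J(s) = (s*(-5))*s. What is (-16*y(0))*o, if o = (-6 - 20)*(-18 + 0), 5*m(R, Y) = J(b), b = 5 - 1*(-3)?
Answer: -524160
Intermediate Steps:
b = 8 (b = 5 + 3 = 8)
J(s) = -5*s² (J(s) = (-5*s)*s = -5*s²)
m(R, Y) = -64 (m(R, Y) = (-5*8²)/5 = (-5*64)/5 = (⅕)*(-320) = -64)
o = 468 (o = -26*(-18) = 468)
y(B) = 70 + B (y(B) = 6 - (-64 - B) = 6 + (64 + B) = 70 + B)
(-16*y(0))*o = -16*(70 + 0)*468 = -16*70*468 = -1120*468 = -524160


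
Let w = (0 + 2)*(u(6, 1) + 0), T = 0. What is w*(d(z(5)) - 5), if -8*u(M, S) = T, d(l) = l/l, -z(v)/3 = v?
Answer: 0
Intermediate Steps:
z(v) = -3*v
d(l) = 1
u(M, S) = 0 (u(M, S) = -⅛*0 = 0)
w = 0 (w = (0 + 2)*(0 + 0) = 2*0 = 0)
w*(d(z(5)) - 5) = 0*(1 - 5) = 0*(-4) = 0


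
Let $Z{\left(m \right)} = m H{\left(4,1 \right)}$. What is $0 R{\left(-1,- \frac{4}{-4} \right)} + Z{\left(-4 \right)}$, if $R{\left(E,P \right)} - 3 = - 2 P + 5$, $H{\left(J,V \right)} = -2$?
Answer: $8$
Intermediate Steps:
$Z{\left(m \right)} = - 2 m$ ($Z{\left(m \right)} = m \left(-2\right) = - 2 m$)
$R{\left(E,P \right)} = 8 - 2 P$ ($R{\left(E,P \right)} = 3 - \left(-5 + 2 P\right) = 8 - 2 P$)
$0 R{\left(-1,- \frac{4}{-4} \right)} + Z{\left(-4 \right)} = 0 \left(8 - 2 \left(- \frac{4}{-4}\right)\right) - -8 = 0 \left(8 - 2 \left(\left(-4\right) \left(- \frac{1}{4}\right)\right)\right) + 8 = 0 \left(8 - 2\right) + 8 = 0 \cdot 6 + 8 = 0 + 8 = 8$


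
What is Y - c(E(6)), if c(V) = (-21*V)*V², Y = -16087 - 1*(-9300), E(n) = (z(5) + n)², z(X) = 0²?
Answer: 972989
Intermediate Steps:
z(X) = 0
E(n) = n² (E(n) = (0 + n)² = n²)
Y = -6787 (Y = -16087 + 9300 = -6787)
c(V) = -21*V³
Y - c(E(6)) = -6787 - (-21)*(6²)³ = -6787 - (-21)*36³ = -6787 - (-21)*46656 = -6787 - 1*(-979776) = -6787 + 979776 = 972989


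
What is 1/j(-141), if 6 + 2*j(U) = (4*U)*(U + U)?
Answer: 1/79521 ≈ 1.2575e-5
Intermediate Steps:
j(U) = -3 + 4*U**2 (j(U) = -3 + ((4*U)*(U + U))/2 = -3 + ((4*U)*(2*U))/2 = -3 + (8*U**2)/2 = -3 + 4*U**2)
1/j(-141) = 1/(-3 + 4*(-141)**2) = 1/(-3 + 4*19881) = 1/(-3 + 79524) = 1/79521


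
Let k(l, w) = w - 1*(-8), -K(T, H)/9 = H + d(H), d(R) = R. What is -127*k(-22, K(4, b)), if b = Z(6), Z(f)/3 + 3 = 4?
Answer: 5842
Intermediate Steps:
Z(f) = 3 (Z(f) = -9 + 3*4 = -9 + 12 = 3)
b = 3
K(T, H) = -18*H (K(T, H) = -9*(H + H) = -18*H)
k(l, w) = 8 + w (k(l, w) = w + 8 = 8 + w)
-127*k(-22, K(4, b)) = -127*(8 - 18*3) = -127*(8 - 54) = -127*(-46) = 5842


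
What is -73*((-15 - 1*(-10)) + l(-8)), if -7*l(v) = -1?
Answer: 2482/7 ≈ 354.57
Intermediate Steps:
l(v) = ⅐ (l(v) = -⅐*(-1) = ⅐)
-73*((-15 - 1*(-10)) + l(-8)) = -73*((-15 - 1*(-10)) + ⅐) = -73*((-15 + 10) + ⅐) = -73*(-5 + ⅐) = -73*(-34/7) = 2482/7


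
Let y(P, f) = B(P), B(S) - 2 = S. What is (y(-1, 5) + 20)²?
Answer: 441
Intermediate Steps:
B(S) = 2 + S
y(P, f) = 2 + P
(y(-1, 5) + 20)² = ((2 - 1) + 20)² = (1 + 20)² = 21² = 441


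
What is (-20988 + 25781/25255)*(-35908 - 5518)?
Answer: 21956863662734/25255 ≈ 8.6941e+8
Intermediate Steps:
(-20988 + 25781/25255)*(-35908 - 5518) = (-20988 + 25781*(1/25255))*(-41426) = (-20988 + 25781/25255)*(-41426) = -530026159/25255*(-41426) = 21956863662734/25255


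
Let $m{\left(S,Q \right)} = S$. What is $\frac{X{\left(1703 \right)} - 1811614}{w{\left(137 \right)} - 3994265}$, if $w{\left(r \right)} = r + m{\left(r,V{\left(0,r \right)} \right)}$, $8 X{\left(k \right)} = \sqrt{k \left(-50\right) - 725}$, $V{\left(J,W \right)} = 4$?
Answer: $\frac{1811614}{3993991} - \frac{5 i \sqrt{3435}}{31951928} \approx 0.45358 - 9.1714 \cdot 10^{-6} i$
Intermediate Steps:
$X{\left(k \right)} = \frac{\sqrt{-725 - 50 k}}{8}$ ($X{\left(k \right)} = \frac{\sqrt{k \left(-50\right) - 725}}{8} = \frac{\sqrt{- 50 k - 725}}{8} = \frac{\sqrt{-725 - 50 k}}{8}$)
$w{\left(r \right)} = 2 r$ ($w{\left(r \right)} = r + r = 2 r$)
$\frac{X{\left(1703 \right)} - 1811614}{w{\left(137 \right)} - 3994265} = \frac{\frac{5 \sqrt{-29 - 3406}}{8} - 1811614}{2 \cdot 137 - 3994265} = \frac{\frac{5 \sqrt{-29 - 3406}}{8} - 1811614}{274 - 3994265} = \frac{\frac{5 \sqrt{-3435}}{8} - 1811614}{-3993991} = \left(\frac{5 i \sqrt{3435}}{8} - 1811614\right) \left(- \frac{1}{3993991}\right) = \left(-1811614 + \frac{5 i \sqrt{3435}}{8}\right) \left(- \frac{1}{3993991}\right) = \frac{1811614}{3993991} - \frac{5 i \sqrt{3435}}{31951928}$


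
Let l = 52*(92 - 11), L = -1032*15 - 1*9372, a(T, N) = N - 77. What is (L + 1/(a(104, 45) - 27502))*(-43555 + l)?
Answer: 26921430105367/27534 ≈ 9.7775e+8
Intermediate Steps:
a(T, N) = -77 + N
L = -24852 (L = -15480 - 9372 = -24852)
l = 4212 (l = 52*81 = 4212)
(L + 1/(a(104, 45) - 27502))*(-43555 + l) = (-24852 + 1/((-77 + 45) - 27502))*(-43555 + 4212) = (-24852 + 1/(-32 - 27502))*(-39343) = (-24852 + 1/(-27534))*(-39343) = (-24852 - 1/27534)*(-39343) = -684274969/27534*(-39343) = 26921430105367/27534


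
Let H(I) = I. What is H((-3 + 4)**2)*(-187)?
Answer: -187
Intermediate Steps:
H((-3 + 4)**2)*(-187) = (-3 + 4)**2*(-187) = 1**2*(-187) = 1*(-187) = -187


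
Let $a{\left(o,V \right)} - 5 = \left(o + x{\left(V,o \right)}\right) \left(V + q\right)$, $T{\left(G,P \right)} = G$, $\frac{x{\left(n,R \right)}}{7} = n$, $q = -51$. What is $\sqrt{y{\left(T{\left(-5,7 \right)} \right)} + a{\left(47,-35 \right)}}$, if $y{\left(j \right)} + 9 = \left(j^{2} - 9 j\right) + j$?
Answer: $\sqrt{17089} \approx 130.72$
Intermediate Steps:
$x{\left(n,R \right)} = 7 n$
$a{\left(o,V \right)} = 5 + \left(-51 + V\right) \left(o + 7 V\right)$ ($a{\left(o,V \right)} = 5 + \left(o + 7 V\right) \left(V - 51\right) = 5 + \left(o + 7 V\right) \left(-51 + V\right) = 5 + \left(-51 + V\right) \left(o + 7 V\right)$)
$y{\left(j \right)} = -9 + j^{2} - 8 j$ ($y{\left(j \right)} = -9 + \left(\left(j^{2} - 9 j\right) + j\right) = -9 + \left(j^{2} - 8 j\right) = -9 + j^{2} - 8 j$)
$\sqrt{y{\left(T{\left(-5,7 \right)} \right)} + a{\left(47,-35 \right)}} = \sqrt{\left(-9 + \left(-5\right)^{2} - -40\right) - \left(-8458 - 8575\right)} = \sqrt{\left(-9 + 25 + 40\right) + \left(5 + 12495 - 2397 + 7 \cdot 1225 - 1645\right)} = \sqrt{56 + \left(5 + 12495 - 2397 + 8575 - 1645\right)} = \sqrt{56 + 17033} = \sqrt{17089}$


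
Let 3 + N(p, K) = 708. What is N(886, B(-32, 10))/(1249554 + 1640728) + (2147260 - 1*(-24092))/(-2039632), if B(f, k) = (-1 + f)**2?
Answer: -196074426897/184222239257 ≈ -1.0643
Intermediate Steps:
N(p, K) = 705 (N(p, K) = -3 + 708 = 705)
N(886, B(-32, 10))/(1249554 + 1640728) + (2147260 - 1*(-24092))/(-2039632) = 705/(1249554 + 1640728) + (2147260 - 1*(-24092))/(-2039632) = 705/2890282 + (2147260 + 24092)*(-1/2039632) = 705*(1/2890282) + 2171352*(-1/2039632) = 705/2890282 - 271419/254954 = -196074426897/184222239257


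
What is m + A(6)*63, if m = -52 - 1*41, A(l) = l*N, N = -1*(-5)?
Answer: 1797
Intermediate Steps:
N = 5
A(l) = 5*l (A(l) = l*5 = 5*l)
m = -93 (m = -52 - 41 = -93)
m + A(6)*63 = -93 + (5*6)*63 = -93 + 30*63 = -93 + 1890 = 1797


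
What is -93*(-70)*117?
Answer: 761670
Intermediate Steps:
-93*(-70)*117 = 6510*117 = 761670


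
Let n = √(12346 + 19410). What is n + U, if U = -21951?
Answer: -21951 + 2*√7939 ≈ -21773.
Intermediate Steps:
n = 2*√7939 (n = √31756 = 2*√7939 ≈ 178.20)
n + U = 2*√7939 - 21951 = -21951 + 2*√7939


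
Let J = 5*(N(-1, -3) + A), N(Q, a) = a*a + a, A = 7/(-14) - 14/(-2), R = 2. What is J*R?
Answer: 125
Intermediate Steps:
A = 13/2 (A = 7*(-1/14) - 14*(-½) = -½ + 7 = 13/2 ≈ 6.5000)
N(Q, a) = a + a² (N(Q, a) = a² + a = a + a²)
J = 125/2 (J = 5*(-3*(1 - 3) + 13/2) = 5*(-3*(-2) + 13/2) = 5*(6 + 13/2) = 5*(25/2) = 125/2 ≈ 62.500)
J*R = (125/2)*2 = 125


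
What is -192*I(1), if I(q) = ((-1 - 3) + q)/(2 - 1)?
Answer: 576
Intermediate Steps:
I(q) = -4 + q (I(q) = (-4 + q)/1 = (-4 + q)*1 = -4 + q)
-192*I(1) = -192*(-4 + 1) = -192*(-3) = 576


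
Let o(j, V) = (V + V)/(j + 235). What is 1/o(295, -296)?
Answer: -265/296 ≈ -0.89527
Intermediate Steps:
o(j, V) = 2*V/(235 + j) (o(j, V) = (2*V)/(235 + j) = 2*V/(235 + j))
1/o(295, -296) = 1/(2*(-296)/(235 + 295)) = 1/(2*(-296)/530) = 1/(2*(-296)*(1/530)) = 1/(-296/265) = -265/296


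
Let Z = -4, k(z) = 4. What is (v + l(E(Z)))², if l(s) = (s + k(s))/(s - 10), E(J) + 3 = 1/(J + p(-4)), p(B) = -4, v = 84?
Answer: 1585081/225 ≈ 7044.8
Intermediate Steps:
E(J) = -3 + 1/(-4 + J) (E(J) = -3 + 1/(J - 4) = -3 + 1/(-4 + J))
l(s) = (4 + s)/(-10 + s) (l(s) = (s + 4)/(s - 10) = (4 + s)/(-10 + s))
(v + l(E(Z)))² = (84 + (4 + (13 - 3*(-4))/(-4 - 4))/(-10 + (13 - 3*(-4))/(-4 - 4)))² = (84 + (4 + (13 + 12)/(-8))/(-10 + (13 + 12)/(-8)))² = (84 + (4 - ⅛*25)/(-10 - ⅛*25))² = (84 + (4 - 25/8)/(-10 - 25/8))² = (84 + (7/8)/(-105/8))² = (84 - 8/105*7/8)² = (84 - 1/15)² = (1259/15)² = 1585081/225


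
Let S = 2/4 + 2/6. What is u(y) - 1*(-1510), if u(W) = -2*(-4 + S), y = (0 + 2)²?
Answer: 4549/3 ≈ 1516.3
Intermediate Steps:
y = 4 (y = 2² = 4)
S = ⅚ (S = 2*(¼) + 2*(⅙) = ½ + ⅓ = ⅚ ≈ 0.83333)
u(W) = 19/3 (u(W) = -2*(-4 + ⅚) = -2*(-19/6) = 19/3)
u(y) - 1*(-1510) = 19/3 - 1*(-1510) = 19/3 + 1510 = 4549/3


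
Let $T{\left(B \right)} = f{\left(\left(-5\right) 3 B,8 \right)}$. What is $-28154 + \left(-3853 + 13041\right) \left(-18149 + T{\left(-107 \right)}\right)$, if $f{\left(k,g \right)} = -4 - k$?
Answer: $-181564658$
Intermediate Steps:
$T{\left(B \right)} = -4 + 15 B$ ($T{\left(B \right)} = -4 - \left(-5\right) 3 B = -4 - - 15 B = -4 + 15 B$)
$-28154 + \left(-3853 + 13041\right) \left(-18149 + T{\left(-107 \right)}\right) = -28154 + \left(-3853 + 13041\right) \left(-18149 + \left(-4 + 15 \left(-107\right)\right)\right) = -28154 + 9188 \left(-18149 - 1609\right) = -28154 + 9188 \left(-19758\right) = -28154 - 181536504 = -181564658$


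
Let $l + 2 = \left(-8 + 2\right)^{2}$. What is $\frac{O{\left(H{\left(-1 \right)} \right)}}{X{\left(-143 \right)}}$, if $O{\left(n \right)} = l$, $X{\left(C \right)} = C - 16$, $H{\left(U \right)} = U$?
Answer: $- \frac{34}{159} \approx -0.21384$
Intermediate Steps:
$l = 34$ ($l = -2 + \left(-8 + 2\right)^{2} = -2 + \left(-6\right)^{2} = -2 + 36 = 34$)
$X{\left(C \right)} = -16 + C$ ($X{\left(C \right)} = C - 16 = -16 + C$)
$O{\left(n \right)} = 34$
$\frac{O{\left(H{\left(-1 \right)} \right)}}{X{\left(-143 \right)}} = \frac{34}{-16 - 143} = \frac{34}{-159} = 34 \left(- \frac{1}{159}\right) = - \frac{34}{159}$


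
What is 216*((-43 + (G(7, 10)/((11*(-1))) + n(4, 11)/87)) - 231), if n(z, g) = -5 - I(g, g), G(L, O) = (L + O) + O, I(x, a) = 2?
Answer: -19054368/319 ≈ -59732.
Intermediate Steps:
G(L, O) = L + 2*O
n(z, g) = -7 (n(z, g) = -5 - 1*2 = -5 - 2 = -7)
216*((-43 + (G(7, 10)/((11*(-1))) + n(4, 11)/87)) - 231) = 216*((-43 + ((7 + 2*10)/((11*(-1))) - 7/87)) - 231) = 216*((-43 + ((7 + 20)/(-11) - 7*1/87)) - 231) = 216*((-43 + (27*(-1/11) - 7/87)) - 231) = 216*((-43 + (-27/11 - 7/87)) - 231) = 216*((-43 - 2426/957) - 231) = 216*(-43577/957 - 231) = 216*(-264644/957) = -19054368/319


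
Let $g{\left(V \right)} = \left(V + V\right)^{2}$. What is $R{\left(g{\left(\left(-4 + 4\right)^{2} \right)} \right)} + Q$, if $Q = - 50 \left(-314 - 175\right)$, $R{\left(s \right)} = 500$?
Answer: $24950$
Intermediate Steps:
$g{\left(V \right)} = 4 V^{2}$ ($g{\left(V \right)} = \left(2 V\right)^{2} = 4 V^{2}$)
$Q = 24450$ ($Q = \left(-50\right) \left(-489\right) = 24450$)
$R{\left(g{\left(\left(-4 + 4\right)^{2} \right)} \right)} + Q = 500 + 24450 = 24950$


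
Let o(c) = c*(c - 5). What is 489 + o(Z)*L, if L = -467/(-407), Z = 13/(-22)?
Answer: 97073865/196988 ≈ 492.79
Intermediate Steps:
Z = -13/22 (Z = 13*(-1/22) = -13/22 ≈ -0.59091)
o(c) = c*(-5 + c)
L = 467/407 (L = -467*(-1/407) = 467/407 ≈ 1.1474)
489 + o(Z)*L = 489 - 13*(-5 - 13/22)/22*(467/407) = 489 - 13/22*(-123/22)*(467/407) = 489 + (1599/484)*(467/407) = 489 + 746733/196988 = 97073865/196988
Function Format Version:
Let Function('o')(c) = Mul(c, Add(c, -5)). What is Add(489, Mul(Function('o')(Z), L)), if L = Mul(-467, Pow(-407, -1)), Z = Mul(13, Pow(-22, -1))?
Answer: Rational(97073865, 196988) ≈ 492.79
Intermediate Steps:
Z = Rational(-13, 22) (Z = Mul(13, Rational(-1, 22)) = Rational(-13, 22) ≈ -0.59091)
Function('o')(c) = Mul(c, Add(-5, c))
L = Rational(467, 407) (L = Mul(-467, Rational(-1, 407)) = Rational(467, 407) ≈ 1.1474)
Add(489, Mul(Function('o')(Z), L)) = Add(489, Mul(Mul(Rational(-13, 22), Add(-5, Rational(-13, 22))), Rational(467, 407))) = Add(489, Mul(Mul(Rational(-13, 22), Rational(-123, 22)), Rational(467, 407))) = Add(489, Mul(Rational(1599, 484), Rational(467, 407))) = Add(489, Rational(746733, 196988)) = Rational(97073865, 196988)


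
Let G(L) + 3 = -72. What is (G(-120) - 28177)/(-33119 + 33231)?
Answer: -1009/4 ≈ -252.25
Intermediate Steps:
G(L) = -75 (G(L) = -3 - 72 = -75)
(G(-120) - 28177)/(-33119 + 33231) = (-75 - 28177)/(-33119 + 33231) = -28252/112 = -28252*1/112 = -1009/4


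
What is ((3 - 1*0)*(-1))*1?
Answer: -3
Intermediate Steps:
((3 - 1*0)*(-1))*1 = ((3 + 0)*(-1))*1 = (3*(-1))*1 = -3*1 = -3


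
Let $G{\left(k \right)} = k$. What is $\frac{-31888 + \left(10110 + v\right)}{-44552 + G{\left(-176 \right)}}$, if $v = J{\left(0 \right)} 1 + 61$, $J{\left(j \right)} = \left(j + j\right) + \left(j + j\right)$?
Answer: $\frac{21717}{44728} \approx 0.48553$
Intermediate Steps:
$J{\left(j \right)} = 4 j$ ($J{\left(j \right)} = 2 j + 2 j = 4 j$)
$v = 61$ ($v = 4 \cdot 0 \cdot 1 + 61 = 0 \cdot 1 + 61 = 0 + 61 = 61$)
$\frac{-31888 + \left(10110 + v\right)}{-44552 + G{\left(-176 \right)}} = \frac{-31888 + \left(10110 + 61\right)}{-44552 - 176} = \frac{-31888 + 10171}{-44728} = \left(-21717\right) \left(- \frac{1}{44728}\right) = \frac{21717}{44728}$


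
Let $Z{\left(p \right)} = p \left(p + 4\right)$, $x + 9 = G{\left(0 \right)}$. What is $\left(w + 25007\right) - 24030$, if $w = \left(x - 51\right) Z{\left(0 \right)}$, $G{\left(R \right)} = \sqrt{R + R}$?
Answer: $977$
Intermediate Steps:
$G{\left(R \right)} = \sqrt{2} \sqrt{R}$ ($G{\left(R \right)} = \sqrt{2 R} = \sqrt{2} \sqrt{R}$)
$x = -9$ ($x = -9 + \sqrt{2} \sqrt{0} = -9 + \sqrt{2} \cdot 0 = -9 + 0 = -9$)
$Z{\left(p \right)} = p \left(4 + p\right)$
$w = 0$ ($w = \left(-9 - 51\right) 0 \left(4 + 0\right) = - 60 \cdot 0 \cdot 4 = \left(-60\right) 0 = 0$)
$\left(w + 25007\right) - 24030 = \left(0 + 25007\right) - 24030 = 25007 - 24030 = 977$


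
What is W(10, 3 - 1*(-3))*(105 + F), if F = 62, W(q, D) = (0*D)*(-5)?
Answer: 0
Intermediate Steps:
W(q, D) = 0 (W(q, D) = 0*(-5) = 0)
W(10, 3 - 1*(-3))*(105 + F) = 0*(105 + 62) = 0*167 = 0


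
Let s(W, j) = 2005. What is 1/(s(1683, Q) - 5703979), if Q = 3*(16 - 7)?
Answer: -1/5701974 ≈ -1.7538e-7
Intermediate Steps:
Q = 27 (Q = 3*9 = 27)
1/(s(1683, Q) - 5703979) = 1/(2005 - 5703979) = 1/(-5701974) = -1/5701974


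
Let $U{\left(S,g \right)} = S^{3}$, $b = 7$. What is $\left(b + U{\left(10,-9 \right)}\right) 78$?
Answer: $78546$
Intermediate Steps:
$\left(b + U{\left(10,-9 \right)}\right) 78 = \left(7 + 10^{3}\right) 78 = \left(7 + 1000\right) 78 = 1007 \cdot 78 = 78546$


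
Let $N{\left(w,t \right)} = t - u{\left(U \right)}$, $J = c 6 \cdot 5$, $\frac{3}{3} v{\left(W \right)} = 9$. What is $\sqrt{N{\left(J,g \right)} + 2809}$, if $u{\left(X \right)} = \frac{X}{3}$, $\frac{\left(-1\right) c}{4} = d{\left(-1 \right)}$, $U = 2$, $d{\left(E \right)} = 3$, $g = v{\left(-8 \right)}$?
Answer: $\frac{2 \sqrt{6339}}{3} \approx 53.079$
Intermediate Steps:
$v{\left(W \right)} = 9$
$g = 9$
$c = -12$ ($c = \left(-4\right) 3 = -12$)
$u{\left(X \right)} = \frac{X}{3}$ ($u{\left(X \right)} = X \frac{1}{3} = \frac{X}{3}$)
$J = -360$ ($J = \left(-12\right) 6 \cdot 5 = \left(-72\right) 5 = -360$)
$N{\left(w,t \right)} = - \frac{2}{3} + t$ ($N{\left(w,t \right)} = t - \frac{1}{3} \cdot 2 = t - \frac{2}{3} = - \frac{2}{3} + t$)
$\sqrt{N{\left(J,g \right)} + 2809} = \sqrt{\left(- \frac{2}{3} + 9\right) + 2809} = \sqrt{\frac{25}{3} + 2809} = \sqrt{\frac{8452}{3}} = \frac{2 \sqrt{6339}}{3}$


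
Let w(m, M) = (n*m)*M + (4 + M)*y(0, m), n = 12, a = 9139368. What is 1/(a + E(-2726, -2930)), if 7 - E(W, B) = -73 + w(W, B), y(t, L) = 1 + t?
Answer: -1/86703786 ≈ -1.1534e-8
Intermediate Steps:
w(m, M) = 4 + M + 12*M*m (w(m, M) = (12*m)*M + (4 + M)*(1 + 0) = 12*M*m + (4 + M)*1 = 12*M*m + (4 + M) = 4 + M + 12*M*m)
E(W, B) = 76 - B - 12*B*W (E(W, B) = 7 - (-73 + (4 + B + 12*B*W)) = 7 - (-69 + B + 12*B*W) = 7 + (69 - B - 12*B*W) = 76 - B - 12*B*W)
1/(a + E(-2726, -2930)) = 1/(9139368 + (76 - 1*(-2930) - 12*(-2930)*(-2726))) = 1/(9139368 + (76 + 2930 - 95846160)) = 1/(9139368 - 95843154) = 1/(-86703786) = -1/86703786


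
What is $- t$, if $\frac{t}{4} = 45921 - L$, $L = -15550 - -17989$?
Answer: $-173928$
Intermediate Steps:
$L = 2439$ ($L = -15550 + 17989 = 2439$)
$t = 173928$ ($t = 4 \left(45921 - 2439\right) = 4 \cdot 43482 = 173928$)
$- t = \left(-1\right) 173928 = -173928$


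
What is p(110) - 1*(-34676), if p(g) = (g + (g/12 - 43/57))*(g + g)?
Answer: 3461422/57 ≈ 60727.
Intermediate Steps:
p(g) = 2*g*(-43/57 + 13*g/12) (p(g) = (g + (g*(1/12) - 43*1/57))*(2*g) = (g + (g/12 - 43/57))*(2*g) = (g + (-43/57 + g/12))*(2*g) = (-43/57 + 13*g/12)*(2*g) = 2*g*(-43/57 + 13*g/12))
p(110) - 1*(-34676) = (1/114)*110*(-172 + 247*110) - 1*(-34676) = (1/114)*110*(-172 + 27170) + 34676 = (1/114)*110*26998 + 34676 = 1484890/57 + 34676 = 3461422/57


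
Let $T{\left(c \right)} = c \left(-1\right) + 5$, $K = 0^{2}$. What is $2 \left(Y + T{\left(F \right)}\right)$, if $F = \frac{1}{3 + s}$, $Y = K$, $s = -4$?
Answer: $12$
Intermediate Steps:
$K = 0$
$Y = 0$
$F = -1$ ($F = \frac{1}{3 - 4} = \frac{1}{-1} = -1$)
$T{\left(c \right)} = 5 - c$ ($T{\left(c \right)} = - c + 5 = 5 - c$)
$2 \left(Y + T{\left(F \right)}\right) = 2 \left(0 + \left(5 - -1\right)\right) = 2 \left(0 + \left(5 + 1\right)\right) = 2 \left(0 + 6\right) = 2 \cdot 6 = 12$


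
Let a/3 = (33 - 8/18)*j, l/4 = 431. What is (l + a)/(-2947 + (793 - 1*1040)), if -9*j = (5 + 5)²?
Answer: -8624/43119 ≈ -0.20000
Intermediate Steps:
j = -100/9 (j = -(5 + 5)²/9 = -⅑*10² = -⅑*100 = -100/9 ≈ -11.111)
l = 1724 (l = 4*431 = 1724)
a = -29300/27 (a = 3*((33 - 8/18)*(-100/9)) = 3*((33 - 8*1/18)*(-100/9)) = 3*((33 - 4/9)*(-100/9)) = 3*((293/9)*(-100/9)) = 3*(-29300/81) = -29300/27 ≈ -1085.2)
(l + a)/(-2947 + (793 - 1*1040)) = (1724 - 29300/27)/(-2947 + (793 - 1*1040)) = 17248/(27*(-2947 + (793 - 1040))) = 17248/(27*(-2947 - 247)) = (17248/27)/(-3194) = (17248/27)*(-1/3194) = -8624/43119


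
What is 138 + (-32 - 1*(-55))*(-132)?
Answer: -2898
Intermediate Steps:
138 + (-32 - 1*(-55))*(-132) = 138 + (-32 + 55)*(-132) = 138 + 23*(-132) = 138 - 3036 = -2898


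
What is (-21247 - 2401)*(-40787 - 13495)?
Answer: 1283660736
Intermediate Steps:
(-21247 - 2401)*(-40787 - 13495) = -23648*(-54282) = 1283660736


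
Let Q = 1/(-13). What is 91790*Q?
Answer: -91790/13 ≈ -7060.8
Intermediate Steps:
Q = -1/13 ≈ -0.076923
91790*Q = 91790*(-1/13) = -91790/13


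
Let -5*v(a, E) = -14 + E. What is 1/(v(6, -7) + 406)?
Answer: 5/2051 ≈ 0.0024378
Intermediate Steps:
v(a, E) = 14/5 - E/5 (v(a, E) = -(-14 + E)/5 = 14/5 - E/5)
1/(v(6, -7) + 406) = 1/((14/5 - ⅕*(-7)) + 406) = 1/((14/5 + 7/5) + 406) = 1/(21/5 + 406) = 1/(2051/5) = 5/2051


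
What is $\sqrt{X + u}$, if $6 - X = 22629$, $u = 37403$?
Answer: $2 \sqrt{3695} \approx 121.57$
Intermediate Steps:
$X = -22623$ ($X = 6 - 22629 = -22623$)
$\sqrt{X + u} = \sqrt{-22623 + 37403} = \sqrt{14780} = 2 \sqrt{3695}$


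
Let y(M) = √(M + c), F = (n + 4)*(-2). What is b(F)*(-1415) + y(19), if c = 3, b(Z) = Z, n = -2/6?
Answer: 31130/3 + √22 ≈ 10381.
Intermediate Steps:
n = -⅓ (n = -2*⅙ = -⅓ ≈ -0.33333)
F = -22/3 (F = (-⅓ + 4)*(-2) = (11/3)*(-2) = -22/3 ≈ -7.3333)
y(M) = √(3 + M) (y(M) = √(M + 3) = √(3 + M))
b(F)*(-1415) + y(19) = -22/3*(-1415) + √(3 + 19) = 31130/3 + √22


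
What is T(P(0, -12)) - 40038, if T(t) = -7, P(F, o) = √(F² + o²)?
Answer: -40045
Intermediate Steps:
T(P(0, -12)) - 40038 = -7 - 40038 = -40045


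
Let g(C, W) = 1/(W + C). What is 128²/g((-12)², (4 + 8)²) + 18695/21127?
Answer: 99689711879/21127 ≈ 4.7186e+6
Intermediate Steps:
g(C, W) = 1/(C + W)
128²/g((-12)², (4 + 8)²) + 18695/21127 = 128²/(1/((-12)² + (4 + 8)²)) + 18695/21127 = 16384/(1/(144 + 12²)) + 18695*(1/21127) = 16384/(1/(144 + 144)) + 18695/21127 = 16384/(1/288) + 18695/21127 = 16384*288 + 18695/21127 = 4718592 + 18695/21127 = 99689711879/21127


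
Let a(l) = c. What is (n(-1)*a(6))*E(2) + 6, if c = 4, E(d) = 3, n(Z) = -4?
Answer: -42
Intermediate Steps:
a(l) = 4
(n(-1)*a(6))*E(2) + 6 = -4*4*3 + 6 = -16*3 + 6 = -48 + 6 = -42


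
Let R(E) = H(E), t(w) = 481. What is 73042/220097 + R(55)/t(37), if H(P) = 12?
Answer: 37774366/105866657 ≈ 0.35681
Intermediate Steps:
R(E) = 12
73042/220097 + R(55)/t(37) = 73042/220097 + 12/481 = 37774366/105866657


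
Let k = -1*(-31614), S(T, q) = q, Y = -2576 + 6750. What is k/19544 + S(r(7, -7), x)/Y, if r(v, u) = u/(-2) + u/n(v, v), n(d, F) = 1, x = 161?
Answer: 33775855/20394164 ≈ 1.6562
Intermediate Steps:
Y = 4174
r(v, u) = u/2 (r(v, u) = u/(-2) + u/1 = u*(-½) + u*1 = -u/2 + u = u/2)
k = 31614
k/19544 + S(r(7, -7), x)/Y = 31614/19544 + 161/4174 = 31614*(1/19544) + 161*(1/4174) = 15807/9772 + 161/4174 = 33775855/20394164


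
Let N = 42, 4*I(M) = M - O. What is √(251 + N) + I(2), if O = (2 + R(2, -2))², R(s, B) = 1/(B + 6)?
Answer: -49/64 + √293 ≈ 16.352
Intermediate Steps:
R(s, B) = 1/(6 + B)
O = 81/16 (O = (2 + 1/(6 - 2))² = (2 + 1/4)² = (2 + ¼)² = (9/4)² = 81/16 ≈ 5.0625)
I(M) = -81/64 + M/4 (I(M) = (M - 1*81/16)/4 = (M - 81/16)/4 = (-81/16 + M)/4 = -81/64 + M/4)
√(251 + N) + I(2) = √(251 + 42) + (-81/64 + (¼)*2) = √293 + (-81/64 + ½) = √293 - 49/64 = -49/64 + √293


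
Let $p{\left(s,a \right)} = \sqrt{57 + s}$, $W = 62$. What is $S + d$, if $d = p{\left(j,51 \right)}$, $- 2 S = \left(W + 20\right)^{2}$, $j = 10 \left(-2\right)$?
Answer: $-3362 + \sqrt{37} \approx -3355.9$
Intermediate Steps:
$j = -20$
$S = -3362$ ($S = - \frac{\left(62 + 20\right)^{2}}{2} = - \frac{82^{2}}{2} = \left(- \frac{1}{2}\right) 6724 = -3362$)
$d = \sqrt{37}$ ($d = \sqrt{57 - 20} = \sqrt{37} \approx 6.0828$)
$S + d = -3362 + \sqrt{37}$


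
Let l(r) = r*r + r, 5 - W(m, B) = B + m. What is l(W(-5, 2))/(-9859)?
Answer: -72/9859 ≈ -0.0073030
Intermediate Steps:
W(m, B) = 5 - B - m (W(m, B) = 5 - (B + m) = 5 + (-B - m) = 5 - B - m)
l(r) = r + r**2 (l(r) = r**2 + r = r + r**2)
l(W(-5, 2))/(-9859) = ((5 - 1*2 - 1*(-5))*(1 + (5 - 1*2 - 1*(-5))))/(-9859) = ((5 - 2 + 5)*(1 + (5 - 2 + 5)))*(-1/9859) = (8*(1 + 8))*(-1/9859) = (8*9)*(-1/9859) = 72*(-1/9859) = -72/9859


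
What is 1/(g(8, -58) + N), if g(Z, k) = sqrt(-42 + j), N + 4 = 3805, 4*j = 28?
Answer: 543/2063948 - I*sqrt(35)/14447636 ≈ 0.00026309 - 4.0948e-7*I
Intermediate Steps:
j = 7 (j = (1/4)*28 = 7)
N = 3801 (N = -4 + 3805 = 3801)
g(Z, k) = I*sqrt(35) (g(Z, k) = sqrt(-42 + 7) = sqrt(-35) = I*sqrt(35))
1/(g(8, -58) + N) = 1/(I*sqrt(35) + 3801) = 1/(3801 + I*sqrt(35))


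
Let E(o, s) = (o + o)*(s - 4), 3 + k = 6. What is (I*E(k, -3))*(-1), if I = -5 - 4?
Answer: -378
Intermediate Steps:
k = 3 (k = -3 + 6 = 3)
E(o, s) = 2*o*(-4 + s) (E(o, s) = (2*o)*(-4 + s) = 2*o*(-4 + s))
I = -9
(I*E(k, -3))*(-1) = -18*3*(-4 - 3)*(-1) = -18*3*(-7)*(-1) = -9*(-42)*(-1) = 378*(-1) = -378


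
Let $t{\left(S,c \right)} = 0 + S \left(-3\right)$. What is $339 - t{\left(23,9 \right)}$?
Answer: $408$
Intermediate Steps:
$t{\left(S,c \right)} = - 3 S$ ($t{\left(S,c \right)} = 0 - 3 S = - 3 S$)
$339 - t{\left(23,9 \right)} = 339 - \left(-3\right) 23 = 339 - -69 = 339 + 69 = 408$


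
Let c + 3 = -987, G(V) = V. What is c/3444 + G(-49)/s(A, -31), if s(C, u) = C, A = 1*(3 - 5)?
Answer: 6949/287 ≈ 24.213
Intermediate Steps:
A = -2 (A = 1*(-2) = -2)
c = -990 (c = -3 - 987 = -990)
c/3444 + G(-49)/s(A, -31) = -990/3444 - 49/(-2) = -990*1/3444 - 49*(-½) = -165/574 + 49/2 = 6949/287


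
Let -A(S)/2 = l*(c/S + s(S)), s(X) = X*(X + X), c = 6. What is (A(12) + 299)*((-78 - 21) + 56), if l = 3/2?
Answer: 48719/2 ≈ 24360.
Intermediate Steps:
l = 3/2 (l = 3*(½) = 3/2 ≈ 1.5000)
s(X) = 2*X² (s(X) = X*(2*X) = 2*X²)
A(S) = -18/S - 6*S² (A(S) = -3*(6/S + 2*S²) = -3*(2*S² + 6/S) = -2*(3*S² + 9/S) = -18/S - 6*S²)
(A(12) + 299)*((-78 - 21) + 56) = (6*(-3 - 1*12³)/12 + 299)*((-78 - 21) + 56) = (6*(1/12)*(-3 - 1*1728) + 299)*(-99 + 56) = (6*(1/12)*(-3 - 1728) + 299)*(-43) = (6*(1/12)*(-1731) + 299)*(-43) = (-1731/2 + 299)*(-43) = -1133/2*(-43) = 48719/2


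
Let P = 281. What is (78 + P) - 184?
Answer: 175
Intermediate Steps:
(78 + P) - 184 = (78 + 281) - 184 = 359 - 184 = 175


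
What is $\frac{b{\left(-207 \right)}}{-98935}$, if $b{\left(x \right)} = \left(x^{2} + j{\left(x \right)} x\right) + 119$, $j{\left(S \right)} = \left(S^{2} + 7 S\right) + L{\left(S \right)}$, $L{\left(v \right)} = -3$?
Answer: $\frac{8526211}{98935} \approx 86.18$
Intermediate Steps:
$j{\left(S \right)} = -3 + S^{2} + 7 S$ ($j{\left(S \right)} = \left(S^{2} + 7 S\right) - 3 = -3 + S^{2} + 7 S$)
$b{\left(x \right)} = 119 + x^{2} + x \left(-3 + x^{2} + 7 x\right)$ ($b{\left(x \right)} = \left(x^{2} + \left(-3 + x^{2} + 7 x\right) x\right) + 119 = \left(x^{2} + x \left(-3 + x^{2} + 7 x\right)\right) + 119 = 119 + x^{2} + x \left(-3 + x^{2} + 7 x\right)$)
$\frac{b{\left(-207 \right)}}{-98935} = \frac{119 + \left(-207\right)^{3} - -621 + 8 \left(-207\right)^{2}}{-98935} = \left(119 - 8869743 + 621 + 8 \cdot 42849\right) \left(- \frac{1}{98935}\right) = \left(119 - 8869743 + 621 + 342792\right) \left(- \frac{1}{98935}\right) = \left(-8526211\right) \left(- \frac{1}{98935}\right) = \frac{8526211}{98935}$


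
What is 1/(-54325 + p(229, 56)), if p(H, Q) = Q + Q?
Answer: -1/54213 ≈ -1.8446e-5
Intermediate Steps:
p(H, Q) = 2*Q
1/(-54325 + p(229, 56)) = 1/(-54325 + 2*56) = 1/(-54325 + 112) = 1/(-54213) = -1/54213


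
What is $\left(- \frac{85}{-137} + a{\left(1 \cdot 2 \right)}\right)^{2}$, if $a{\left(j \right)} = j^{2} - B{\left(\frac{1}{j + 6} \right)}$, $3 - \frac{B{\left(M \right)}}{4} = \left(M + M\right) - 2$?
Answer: $\frac{3880900}{18769} \approx 206.77$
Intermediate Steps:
$B{\left(M \right)} = 20 - 8 M$ ($B{\left(M \right)} = 12 - 4 \left(\left(M + M\right) - 2\right) = 12 - 4 \left(2 M - 2\right) = 12 - 4 \left(-2 + 2 M\right) = 12 - \left(-8 + 8 M\right) = 20 - 8 M$)
$a{\left(j \right)} = -20 + j^{2} + \frac{8}{6 + j}$ ($a{\left(j \right)} = j^{2} - \left(20 - \frac{8}{j + 6}\right) = j^{2} - \left(20 - \frac{8}{6 + j}\right) = -20 + j^{2} + \frac{8}{6 + j}$)
$\left(- \frac{85}{-137} + a{\left(1 \cdot 2 \right)}\right)^{2} = \left(- \frac{85}{-137} + \frac{8 + \left(-20 + \left(1 \cdot 2\right)^{2}\right) \left(6 + 1 \cdot 2\right)}{6 + 1 \cdot 2}\right)^{2} = \left(\left(-85\right) \left(- \frac{1}{137}\right) + \frac{8 + \left(-20 + 2^{2}\right) \left(6 + 2\right)}{6 + 2}\right)^{2} = \left(\frac{85}{137} + \frac{8 + \left(-20 + 4\right) 8}{8}\right)^{2} = \left(\frac{85}{137} + \frac{8 - 128}{8}\right)^{2} = \left(\frac{85}{137} + \frac{1}{8} \left(-120\right)\right)^{2} = \left(\frac{85}{137} - 15\right)^{2} = \left(- \frac{1970}{137}\right)^{2} = \frac{3880900}{18769}$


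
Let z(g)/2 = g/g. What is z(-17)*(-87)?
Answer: -174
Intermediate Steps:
z(g) = 2 (z(g) = 2*(g/g) = 2*1 = 2)
z(-17)*(-87) = 2*(-87) = -174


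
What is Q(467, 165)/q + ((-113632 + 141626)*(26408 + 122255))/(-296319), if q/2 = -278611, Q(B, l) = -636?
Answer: -1159487509492000/82557732909 ≈ -14045.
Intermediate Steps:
q = -557222 (q = 2*(-278611) = -557222)
Q(467, 165)/q + ((-113632 + 141626)*(26408 + 122255))/(-296319) = -636/(-557222) + ((-113632 + 141626)*(26408 + 122255))/(-296319) = -636*(-1/557222) + (27994*148663)*(-1/296319) = 318/278611 + 4161672022*(-1/296319) = 318/278611 - 4161672022/296319 = -1159487509492000/82557732909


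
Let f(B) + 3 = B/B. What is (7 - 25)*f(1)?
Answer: 36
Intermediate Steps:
f(B) = -2 (f(B) = -3 + B/B = -3 + 1 = -2)
(7 - 25)*f(1) = (7 - 25)*(-2) = -18*(-2) = 36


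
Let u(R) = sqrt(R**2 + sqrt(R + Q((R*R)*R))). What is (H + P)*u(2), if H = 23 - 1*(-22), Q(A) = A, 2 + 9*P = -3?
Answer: 400*sqrt(4 + sqrt(10))/9 ≈ 118.94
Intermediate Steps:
P = -5/9 (P = -2/9 + (1/9)*(-3) = -2/9 - 1/3 = -5/9 ≈ -0.55556)
H = 45 (H = 23 + 22 = 45)
u(R) = sqrt(R**2 + sqrt(R + R**3)) (u(R) = sqrt(R**2 + sqrt(R + (R*R)*R)) = sqrt(R**2 + sqrt(R + R**2*R)) = sqrt(R**2 + sqrt(R + R**3)))
(H + P)*u(2) = (45 - 5/9)*sqrt(2**2 + sqrt(2 + 2**3)) = 400*sqrt(4 + sqrt(2 + 8))/9 = 400*sqrt(4 + sqrt(10))/9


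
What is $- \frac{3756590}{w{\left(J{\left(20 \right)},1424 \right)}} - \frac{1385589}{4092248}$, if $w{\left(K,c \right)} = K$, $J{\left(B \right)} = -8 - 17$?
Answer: $\frac{3074572654919}{20461240} \approx 1.5026 \cdot 10^{5}$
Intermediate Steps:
$J{\left(B \right)} = -25$ ($J{\left(B \right)} = -8 - 17 = -25$)
$- \frac{3756590}{w{\left(J{\left(20 \right)},1424 \right)}} - \frac{1385589}{4092248} = - \frac{3756590}{-25} - \frac{1385589}{4092248} = \left(-3756590\right) \left(- \frac{1}{25}\right) - \frac{1385589}{4092248} = \frac{751318}{5} - \frac{1385589}{4092248} = \frac{3074572654919}{20461240}$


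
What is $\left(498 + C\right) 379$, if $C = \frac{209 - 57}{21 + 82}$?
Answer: $\frac{19498034}{103} \approx 1.893 \cdot 10^{5}$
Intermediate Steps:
$C = \frac{152}{103} \approx 1.4757$
$\left(498 + C\right) 379 = \left(498 + \frac{152}{103}\right) 379 = \frac{51446}{103} \cdot 379 = \frac{19498034}{103}$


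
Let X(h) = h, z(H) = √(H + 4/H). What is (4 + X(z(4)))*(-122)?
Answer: -488 - 122*√5 ≈ -760.80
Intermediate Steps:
(4 + X(z(4)))*(-122) = (4 + √(4 + 4/4))*(-122) = (4 + √(4 + 4*(¼)))*(-122) = (4 + √(4 + 1))*(-122) = (4 + √5)*(-122) = -488 - 122*√5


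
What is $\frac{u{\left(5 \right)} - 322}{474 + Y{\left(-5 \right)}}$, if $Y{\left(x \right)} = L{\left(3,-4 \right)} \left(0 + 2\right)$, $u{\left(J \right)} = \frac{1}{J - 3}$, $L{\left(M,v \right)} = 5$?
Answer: $- \frac{643}{968} \approx -0.66426$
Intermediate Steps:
$u{\left(J \right)} = \frac{1}{-3 + J}$
$Y{\left(x \right)} = 10$ ($Y{\left(x \right)} = 5 \left(0 + 2\right) = 5 \cdot 2 = 10$)
$\frac{u{\left(5 \right)} - 322}{474 + Y{\left(-5 \right)}} = \frac{\frac{1}{-3 + 5} - 322}{474 + 10} = \frac{\frac{1}{2} - 322}{484} = \left(\frac{1}{2} - 322\right) \frac{1}{484} = \left(- \frac{643}{2}\right) \frac{1}{484} = - \frac{643}{968}$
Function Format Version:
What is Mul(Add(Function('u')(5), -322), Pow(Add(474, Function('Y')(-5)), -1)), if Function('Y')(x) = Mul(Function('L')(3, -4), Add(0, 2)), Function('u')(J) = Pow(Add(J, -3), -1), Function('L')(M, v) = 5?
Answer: Rational(-643, 968) ≈ -0.66426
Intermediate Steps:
Function('u')(J) = Pow(Add(-3, J), -1)
Function('Y')(x) = 10 (Function('Y')(x) = Mul(5, Add(0, 2)) = Mul(5, 2) = 10)
Mul(Add(Function('u')(5), -322), Pow(Add(474, Function('Y')(-5)), -1)) = Mul(Add(Pow(Add(-3, 5), -1), -322), Pow(Add(474, 10), -1)) = Mul(Add(Pow(2, -1), -322), Pow(484, -1)) = Mul(Add(Rational(1, 2), -322), Rational(1, 484)) = Mul(Rational(-643, 2), Rational(1, 484)) = Rational(-643, 968)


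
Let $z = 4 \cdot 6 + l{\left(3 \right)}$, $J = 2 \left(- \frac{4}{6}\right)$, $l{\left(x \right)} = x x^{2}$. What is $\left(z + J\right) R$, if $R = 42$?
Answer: $2086$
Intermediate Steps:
$l{\left(x \right)} = x^{3}$
$J = - \frac{4}{3}$ ($J = 2 \left(\left(-4\right) \frac{1}{6}\right) = 2 \left(- \frac{2}{3}\right) = - \frac{4}{3} \approx -1.3333$)
$z = 51$ ($z = 4 \cdot 6 + 3^{3} = 24 + 27 = 51$)
$\left(z + J\right) R = \left(51 - \frac{4}{3}\right) 42 = \frac{149}{3} \cdot 42 = 2086$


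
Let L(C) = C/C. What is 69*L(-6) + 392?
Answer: 461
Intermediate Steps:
L(C) = 1
69*L(-6) + 392 = 69*1 + 392 = 69 + 392 = 461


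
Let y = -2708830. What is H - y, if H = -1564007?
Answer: 1144823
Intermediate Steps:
H - y = -1564007 - 1*(-2708830) = -1564007 + 2708830 = 1144823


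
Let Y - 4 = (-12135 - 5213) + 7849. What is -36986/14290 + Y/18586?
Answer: -411552673/132796970 ≈ -3.0991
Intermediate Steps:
Y = -9495 (Y = 4 + ((-12135 - 5213) + 7849) = 4 + (-17348 + 7849) = 4 - 9499 = -9495)
-36986/14290 + Y/18586 = -36986/14290 - 9495/18586 = -36986*1/14290 - 9495*1/18586 = -18493/7145 - 9495/18586 = -411552673/132796970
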